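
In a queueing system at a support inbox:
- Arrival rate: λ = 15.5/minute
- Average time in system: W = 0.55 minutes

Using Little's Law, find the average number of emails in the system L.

Little's Law: L = λW
L = 15.5 × 0.55 = 8.5250 emails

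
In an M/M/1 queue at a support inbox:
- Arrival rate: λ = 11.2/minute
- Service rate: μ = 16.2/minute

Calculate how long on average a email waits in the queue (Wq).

First, compute utilization: ρ = λ/μ = 11.2/16.2 = 0.6914
For M/M/1: Wq = λ/(μ(μ-λ))
Wq = 11.2/(16.2 × (16.2-11.2))
Wq = 11.2/(16.2 × 5.00)
Wq = 0.1383 minutes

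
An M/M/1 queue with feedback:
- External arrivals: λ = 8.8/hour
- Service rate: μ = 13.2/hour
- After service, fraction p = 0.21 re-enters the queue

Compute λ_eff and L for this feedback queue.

Effective arrival rate: λ_eff = λ/(1-p) = 8.8/(1-0.21) = 8.8/0.79 = 11.13924
ρ = λ_eff/μ = 11.13924/13.2 = 0.843882
L = ρ/(1-ρ) = 0.843882/(1-0.843882) = 5.4054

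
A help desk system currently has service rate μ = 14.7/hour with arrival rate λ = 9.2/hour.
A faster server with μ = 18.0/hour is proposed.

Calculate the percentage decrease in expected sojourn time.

System 1: ρ₁ = 9.2/14.7 = 0.6259, W₁ = 1/(14.7-9.2) = 0.18182
System 2: ρ₂ = 9.2/18.0 = 0.5111, W₂ = 1/(18.0-9.2) = 0.11364
Improvement: (W₁-W₂)/W₁ = (0.18182-0.11364)/0.18182 = 37.50%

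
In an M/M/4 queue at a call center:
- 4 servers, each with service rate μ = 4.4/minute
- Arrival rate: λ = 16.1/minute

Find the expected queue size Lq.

Traffic intensity: ρ = λ/(cμ) = 16.1/(4×4.4) = 0.9148
Since ρ = 0.9148 < 1, system is stable.
Offered load a = λ/μ = cρ = 16.1/4.4 = 3.6591
P₀ = [ Σₙ₌₀^3 aⁿ/n! + a^4/(4!(1-ρ)) ]⁻¹
Σ = a^0/0! + a^1/1! + a^2/2! + a^3/3! = 1.0000 + 3.6591 + 6.6945 + 8.1652 = 19.5188
a^4/(4!(1-ρ)) = 179.2639/(24 × 0.0852273) = 87.6401
P₀ = 1/(19.5188 + 87.6401) = 0.009332
Lq = P₀·a^4·ρ / (4!(1-ρ)²) = 0.00933193 × 179.2639 × 0.914773 / (24 × 0.00726369) = 8.7783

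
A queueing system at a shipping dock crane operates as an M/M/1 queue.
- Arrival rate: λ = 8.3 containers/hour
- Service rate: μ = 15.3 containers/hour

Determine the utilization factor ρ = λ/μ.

Server utilization: ρ = λ/μ
ρ = 8.3/15.3 = 0.5425
The server is busy 54.25% of the time.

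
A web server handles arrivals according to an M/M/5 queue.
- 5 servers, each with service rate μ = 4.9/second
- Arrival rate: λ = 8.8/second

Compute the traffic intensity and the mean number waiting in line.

Traffic intensity: ρ = λ/(cμ) = 8.8/(5×4.9) = 0.3592
Since ρ = 0.3592 < 1, system is stable.
Offered load a = λ/μ = cρ = 8.8/4.9 = 1.7959
P₀ = [ Σₙ₌₀^4 aⁿ/n! + a^5/(5!(1-ρ)) ]⁻¹
Σ = a^0/0! + a^1/1! + a^2/2! + a^3/3! + a^4/4! = 1.0000 + 1.7959 + 1.6127 + 0.9654 + 0.4334 = 5.8074
a^5/(5!(1-ρ)) = 18.6824/(120 × 0.6408) = 0.2430
P₀ = 1/(5.8074 + 0.2430) = 0.1653
Lq = P₀·a^5·ρ / (5!(1-ρ)²) = 0.1653 × 18.6824 × 0.3592 / (120 × 0.4106) = 0.02251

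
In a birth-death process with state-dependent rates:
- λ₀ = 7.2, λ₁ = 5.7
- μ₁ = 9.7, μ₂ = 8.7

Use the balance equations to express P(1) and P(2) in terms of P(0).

Balance equations:
State 0: λ₀P₀ = μ₁P₁ → P₁ = (λ₀/μ₁)P₀ = (7.2/9.7)P₀ = 0.7423P₀
State 1: P₂ = (λ₀λ₁)/(μ₁μ₂)P₀ = (7.2×5.7)/(9.7×8.7)P₀ = 0.4863P₀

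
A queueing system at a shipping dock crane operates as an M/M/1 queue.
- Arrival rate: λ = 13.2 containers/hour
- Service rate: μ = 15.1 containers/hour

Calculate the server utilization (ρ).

Server utilization: ρ = λ/μ
ρ = 13.2/15.1 = 0.8742
The server is busy 87.42% of the time.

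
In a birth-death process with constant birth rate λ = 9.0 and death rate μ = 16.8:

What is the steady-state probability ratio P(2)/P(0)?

For constant rates: P(n)/P(0) = (λ/μ)^n
P(2)/P(0) = (9.0/16.8)^2 = 0.5357^2 = 0.2870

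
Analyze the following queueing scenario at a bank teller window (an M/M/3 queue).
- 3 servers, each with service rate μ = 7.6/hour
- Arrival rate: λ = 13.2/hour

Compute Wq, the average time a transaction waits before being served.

Traffic intensity: ρ = λ/(cμ) = 13.2/(3×7.6) = 0.5789
Since ρ = 0.5789 < 1, system is stable.
Offered load a = λ/μ = cρ = 13.2/7.6 = 1.7368
P₀ = [ Σₙ₌₀^2 aⁿ/n! + a^3/(3!(1-ρ)) ]⁻¹
Σ = a^0/0! + a^1/1! + a^2/2! = 1.000000 + 1.736842 + 1.508310 = 4.2452
a^3/(3!(1-ρ)) = 5.2394/(6 × 0.42105) = 2.0739
P₀ = 1/(4.2452 + 2.0739) = 0.1583
Lq = P₀·a^3·ρ / (3!(1-ρ)²) = 0.1583 × 5.2394 × 0.5789 / (6 × 0.1773) = 0.4513
Wq = Lq/λ = 0.4513/13.2 = 0.03419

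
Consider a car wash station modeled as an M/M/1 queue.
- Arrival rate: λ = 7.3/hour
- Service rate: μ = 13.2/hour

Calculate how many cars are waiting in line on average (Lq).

ρ = λ/μ = 7.3/13.2 = 0.5530
For M/M/1: Lq = λ²/(μ(μ-λ))
Lq = 53.29/(13.2 × 5.90)
Lq = 0.6843 cars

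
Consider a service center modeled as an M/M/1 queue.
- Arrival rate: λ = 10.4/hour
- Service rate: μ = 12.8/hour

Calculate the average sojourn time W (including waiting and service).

First, compute utilization: ρ = λ/μ = 10.4/12.8 = 0.8125
For M/M/1: W = 1/(μ-λ)
W = 1/(12.8-10.4) = 1/2.40
W = 0.4167 hours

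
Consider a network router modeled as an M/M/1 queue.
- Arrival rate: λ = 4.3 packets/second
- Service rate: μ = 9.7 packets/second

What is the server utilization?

Server utilization: ρ = λ/μ
ρ = 4.3/9.7 = 0.4433
The server is busy 44.33% of the time.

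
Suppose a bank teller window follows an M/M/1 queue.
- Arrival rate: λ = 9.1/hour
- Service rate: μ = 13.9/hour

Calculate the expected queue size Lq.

ρ = λ/μ = 9.1/13.9 = 0.6547
For M/M/1: Lq = λ²/(μ(μ-λ))
Lq = 82.81/(13.9 × 4.80)
Lq = 1.2412 transactions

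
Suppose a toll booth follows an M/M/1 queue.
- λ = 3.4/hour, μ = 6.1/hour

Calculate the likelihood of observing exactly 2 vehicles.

ρ = λ/μ = 3.4/6.1 = 0.5574
P(n) = (1-ρ)ρⁿ
P(2) = (1-0.5574) × 0.5574^2
P(2) = 0.4426 × 0.3107
P(2) = 0.1375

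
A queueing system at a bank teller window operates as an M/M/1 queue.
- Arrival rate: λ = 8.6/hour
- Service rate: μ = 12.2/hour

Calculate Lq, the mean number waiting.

ρ = λ/μ = 8.6/12.2 = 0.7049
For M/M/1: Lq = λ²/(μ(μ-λ))
Lq = 73.96/(12.2 × 3.60)
Lq = 1.6840 transactions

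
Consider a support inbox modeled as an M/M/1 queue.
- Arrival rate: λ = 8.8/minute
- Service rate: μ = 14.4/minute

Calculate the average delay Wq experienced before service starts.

First, compute utilization: ρ = λ/μ = 8.8/14.4 = 0.6111
For M/M/1: Wq = λ/(μ(μ-λ))
Wq = 8.8/(14.4 × (14.4-8.8))
Wq = 8.8/(14.4 × 5.60)
Wq = 0.1091 minutes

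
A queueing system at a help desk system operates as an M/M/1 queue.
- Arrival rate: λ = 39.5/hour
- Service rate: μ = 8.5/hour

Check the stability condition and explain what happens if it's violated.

Stability requires ρ = λ/(cμ) < 1
ρ = 39.5/(1 × 8.5) = 39.5/8.50 = 4.6471
Since 4.6471 ≥ 1, the system is UNSTABLE.
Queue grows without bound. Need μ > λ = 39.5.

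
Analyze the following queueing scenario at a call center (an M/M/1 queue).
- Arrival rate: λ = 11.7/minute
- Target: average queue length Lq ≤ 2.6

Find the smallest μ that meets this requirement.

For M/M/1: Lq = λ²/(μ(μ-λ))
Need Lq ≤ 2.6, i.e. μ(μ-λ) ≥ λ²/2.6
μ² - 11.7μ - 136.89/2.6 ≥ 0  →  μ² - 11.7μ - 52.6500 ≥ 0
Quadratic formula (positive root): μ = [λ + √(λ² + 4×52.6500)]/2
Discriminant: 136.89 + 4×52.6500 = 347.4900, √347.4900 = 18.64108
μ ≥ (11.7 + 18.64108)/2 = 15.1705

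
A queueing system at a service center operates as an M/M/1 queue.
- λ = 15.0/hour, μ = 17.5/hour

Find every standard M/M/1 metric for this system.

Step 1: ρ = λ/μ = 15.0/17.5 = 0.8571
Step 2: L = λ/(μ-λ) = 15.0/2.50 = 6.0000
Step 3: Lq = λ²/(μ(μ-λ)) = 225.00/(17.5×2.50) = 5.1429
Step 4: W = 1/(μ-λ) = 1/2.50 = 0.4000
Step 5: Wq = λ/(μ(μ-λ)) = 15.0/(17.5×2.50) = 0.3429
Step 6: P(0) = 1-ρ = 0.1429
Verify: L = λW = 15.0×0.4000 = 6.0000 ✔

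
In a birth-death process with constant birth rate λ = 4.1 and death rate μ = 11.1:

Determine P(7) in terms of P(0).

For constant rates: P(n)/P(0) = (λ/μ)^n
P(7)/P(0) = (4.1/11.1)^7 = 0.36937^7 = 0.0009381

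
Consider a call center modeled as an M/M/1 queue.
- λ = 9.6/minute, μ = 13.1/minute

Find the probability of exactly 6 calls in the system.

ρ = λ/μ = 9.6/13.1 = 0.7328
P(n) = (1-ρ)ρⁿ
P(6) = (1-0.7328) × 0.7328^6
P(6) = 0.26720 × 0.15485
P(6) = 0.04138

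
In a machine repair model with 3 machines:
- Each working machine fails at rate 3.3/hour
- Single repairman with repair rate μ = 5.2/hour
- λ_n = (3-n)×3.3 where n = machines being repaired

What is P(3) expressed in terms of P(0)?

P(3)/P(0) = ∏_{i=0}^{3-1} λ_i/μ_{i+1}
= (3-0)×3.3/5.2 × (3-1)×3.3/5.2 × (3-2)×3.3/5.2
= 1.5335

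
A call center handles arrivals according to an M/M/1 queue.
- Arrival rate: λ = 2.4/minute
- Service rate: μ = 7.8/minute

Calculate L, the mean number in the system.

ρ = λ/μ = 2.4/7.8 = 0.3077
For M/M/1: L = λ/(μ-λ)
L = 2.4/(7.8-2.4) = 2.4/5.40
L = 0.4444 calls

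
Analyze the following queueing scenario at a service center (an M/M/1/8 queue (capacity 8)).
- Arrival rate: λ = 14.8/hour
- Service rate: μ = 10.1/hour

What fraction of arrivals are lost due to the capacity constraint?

ρ = λ/μ = 14.8/10.1 = 1.46535
P₀ = (1-ρ)/(1-ρ^(K+1)) = (1-1.46535)/(1-1.46535^9) = -0.4653/-30.1510 = 0.01543
P_K = P₀×ρ^K = 0.015434 × 1.46535^8 = 0.015434 × 21.2584 = 0.3281
Blocking probability = 32.81%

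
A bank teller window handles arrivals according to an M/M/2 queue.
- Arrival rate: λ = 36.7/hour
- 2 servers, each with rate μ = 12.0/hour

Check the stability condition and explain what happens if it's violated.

Stability requires ρ = λ/(cμ) < 1
ρ = 36.7/(2 × 12.0) = 36.7/24.00 = 1.5292
Since 1.5292 ≥ 1, the system is UNSTABLE.
Need c > λ/μ = 36.7/12.0 = 3.06.
Minimum servers needed: c = 4.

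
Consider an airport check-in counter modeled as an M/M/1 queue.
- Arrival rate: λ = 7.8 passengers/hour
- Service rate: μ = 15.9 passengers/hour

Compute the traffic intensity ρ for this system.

Server utilization: ρ = λ/μ
ρ = 7.8/15.9 = 0.4906
The server is busy 49.06% of the time.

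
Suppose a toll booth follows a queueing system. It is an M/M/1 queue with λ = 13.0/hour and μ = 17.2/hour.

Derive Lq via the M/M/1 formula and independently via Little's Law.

Method 1 (direct): Lq = λ²/(μ(μ-λ)) = 169.00/(17.2 × 4.20) = 2.3394

Method 2 (Little's Law):
W = 1/(μ-λ) = 1/4.20 = 0.2380952
Wq = W - 1/μ = 0.2380952 - 0.05813953 = 0.179956
Lq = λWq = 13.0 × 0.179956 = 2.3394 ✔ (matches Method 1)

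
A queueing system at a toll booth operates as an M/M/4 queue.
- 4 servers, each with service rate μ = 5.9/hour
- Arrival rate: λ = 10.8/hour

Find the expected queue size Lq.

Traffic intensity: ρ = λ/(cμ) = 10.8/(4×5.9) = 0.4576
Since ρ = 0.4576 < 1, system is stable.
Offered load a = λ/μ = cρ = 10.8/5.9 = 1.8305
P₀ = [ Σₙ₌₀^3 aⁿ/n! + a^4/(4!(1-ρ)) ]⁻¹
Σ = a^0/0! + a^1/1! + a^2/2! + a^3/3! = 1.0000 + 1.8305 + 1.6754 + 1.0223 = 5.5282
a^4/(4!(1-ρ)) = 11.2276/(24 × 0.5424) = 0.8625
P₀ = 1/(5.5282 + 0.8625) = 0.1565
Lq = P₀·a^4·ρ / (4!(1-ρ)²) = 0.1565 × 11.2276 × 0.4576 / (24 × 0.2942) = 0.1139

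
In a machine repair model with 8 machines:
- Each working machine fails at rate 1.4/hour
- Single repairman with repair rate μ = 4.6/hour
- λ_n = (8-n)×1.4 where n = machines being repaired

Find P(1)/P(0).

P(1)/P(0) = ∏_{i=0}^{1-1} λ_i/μ_{i+1}
= (8-0)×1.4/4.6
= 2.4348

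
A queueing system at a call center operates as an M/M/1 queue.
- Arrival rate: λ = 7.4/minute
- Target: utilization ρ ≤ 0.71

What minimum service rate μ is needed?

ρ = λ/μ, so μ = λ/ρ
μ ≥ 7.4/0.71 = 10.4225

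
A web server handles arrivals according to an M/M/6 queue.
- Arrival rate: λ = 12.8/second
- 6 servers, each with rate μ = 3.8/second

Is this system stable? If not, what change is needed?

Stability requires ρ = λ/(cμ) < 1
ρ = 12.8/(6 × 3.8) = 12.8/22.80 = 0.5614
Since 0.5614 < 1, the system is STABLE.
The servers are busy 56.14% of the time.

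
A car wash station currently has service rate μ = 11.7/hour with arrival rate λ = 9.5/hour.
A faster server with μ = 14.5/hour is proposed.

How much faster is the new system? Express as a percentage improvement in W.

System 1: ρ₁ = 9.5/11.7 = 0.8120, W₁ = 1/(11.7-9.5) = 0.4545
System 2: ρ₂ = 9.5/14.5 = 0.6552, W₂ = 1/(14.5-9.5) = 0.2000
Improvement: (W₁-W₂)/W₁ = (0.4545-0.2000)/0.4545 = 56.00%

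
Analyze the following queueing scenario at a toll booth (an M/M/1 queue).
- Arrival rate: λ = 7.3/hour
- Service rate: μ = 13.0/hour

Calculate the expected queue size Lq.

ρ = λ/μ = 7.3/13.0 = 0.5615
For M/M/1: Lq = λ²/(μ(μ-λ))
Lq = 53.29/(13.0 × 5.70)
Lq = 0.7192 vehicles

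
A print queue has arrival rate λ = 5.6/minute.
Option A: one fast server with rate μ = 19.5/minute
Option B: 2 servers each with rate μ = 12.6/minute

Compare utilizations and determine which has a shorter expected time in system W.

Option A: single server μ = 19.5 (M/M/1)
  ρ_A = 5.6/19.5 = 0.2872
  W_A = 1/(μ-λ) = 1/(19.5-5.6) = 1/13.90 = 0.07194

Option B: 2 servers μ = 12.6 (M/M/2)
  ρ_B = λ/(cμ) = 5.6/(2×12.6) = 0.2222
  Offered load a = λ/μ = cρ = 5.6/12.6 = 0.4444
  P₀ = [ Σₙ₌₀^1 aⁿ/n! + a^2/(2!(1-ρ)) ]⁻¹
  Σ = a^0/0! + a^1/1! = 1.0000 + 0.4444 = 1.4444
  a^2/(2!(1-ρ)) = 0.1975/(2 × 0.7778) = 0.1270
  P₀ = 1/(1.4444 + 0.1270) = 0.6364
  Lq = P₀·a^2·ρ / (2!(1-ρ)²) = 0.63636 × 0.19753 × 0.22222 / (2 × 0.60494) = 0.02309
  Wq_B = Lq/λ = 0.02309/5.6 = 0.004123
  W_B = Wq_B + 1/μ = 0.004123 + 0.07937 = 0.08349

Since W_A = 0.07194 < W_B = 0.08349, Option A (single fast server) has the shorter time in system.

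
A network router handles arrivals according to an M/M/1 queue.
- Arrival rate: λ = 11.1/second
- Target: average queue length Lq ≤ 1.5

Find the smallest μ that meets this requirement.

For M/M/1: Lq = λ²/(μ(μ-λ))
Need Lq ≤ 1.5, i.e. μ(μ-λ) ≥ λ²/1.5
μ² - 11.1μ - 123.21/1.5 ≥ 0  →  μ² - 11.1μ - 82.1400 ≥ 0
Quadratic formula (positive root): μ = [λ + √(λ² + 4×82.1400)]/2
Discriminant: 123.21 + 4×82.1400 = 451.7700, √451.7700 = 21.25488
μ ≥ (11.1 + 21.25488)/2 = 16.1774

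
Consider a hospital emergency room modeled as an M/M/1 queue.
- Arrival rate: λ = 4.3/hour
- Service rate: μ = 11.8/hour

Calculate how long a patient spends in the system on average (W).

First, compute utilization: ρ = λ/μ = 4.3/11.8 = 0.3644
For M/M/1: W = 1/(μ-λ)
W = 1/(11.8-4.3) = 1/7.50
W = 0.1333 hours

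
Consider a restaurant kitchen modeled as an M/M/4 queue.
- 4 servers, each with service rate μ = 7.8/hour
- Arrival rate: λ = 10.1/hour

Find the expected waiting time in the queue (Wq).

Traffic intensity: ρ = λ/(cμ) = 10.1/(4×7.8) = 0.3237
Since ρ = 0.3237 < 1, system is stable.
Offered load a = λ/μ = cρ = 10.1/7.8 = 1.2949
P₀ = [ Σₙ₌₀^3 aⁿ/n! + a^4/(4!(1-ρ)) ]⁻¹
Σ = a^0/0! + a^1/1! + a^2/2! + a^3/3! = 1.0000 + 1.2949 + 0.8383 + 0.3619 = 3.4951
a^4/(4!(1-ρ)) = 2.8113/(24 × 0.6763) = 0.1732
P₀ = 1/(3.4951 + 0.1732) = 0.2726
Lq = P₀·a^4·ρ / (4!(1-ρ)²) = 0.2726 × 2.8113 × 0.3237 / (24 × 0.4574) = 0.02260
Wq = Lq/λ = 0.02260/10.1 = 0.002238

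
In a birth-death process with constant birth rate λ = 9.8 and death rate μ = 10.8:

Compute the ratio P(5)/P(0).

For constant rates: P(n)/P(0) = (λ/μ)^n
P(5)/P(0) = (9.8/10.8)^5 = 0.9074^5 = 0.6152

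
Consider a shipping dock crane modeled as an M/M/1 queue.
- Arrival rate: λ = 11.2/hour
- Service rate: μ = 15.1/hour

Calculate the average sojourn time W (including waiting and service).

First, compute utilization: ρ = λ/μ = 11.2/15.1 = 0.7417
For M/M/1: W = 1/(μ-λ)
W = 1/(15.1-11.2) = 1/3.90
W = 0.2564 hours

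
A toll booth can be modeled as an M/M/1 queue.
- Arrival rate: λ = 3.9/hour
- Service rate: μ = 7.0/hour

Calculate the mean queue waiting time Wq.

First, compute utilization: ρ = λ/μ = 3.9/7.0 = 0.5571
For M/M/1: Wq = λ/(μ(μ-λ))
Wq = 3.9/(7.0 × (7.0-3.9))
Wq = 3.9/(7.0 × 3.10)
Wq = 0.1797 hours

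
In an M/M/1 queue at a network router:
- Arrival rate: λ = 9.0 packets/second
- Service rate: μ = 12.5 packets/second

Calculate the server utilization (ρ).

Server utilization: ρ = λ/μ
ρ = 9.0/12.5 = 0.7200
The server is busy 72.00% of the time.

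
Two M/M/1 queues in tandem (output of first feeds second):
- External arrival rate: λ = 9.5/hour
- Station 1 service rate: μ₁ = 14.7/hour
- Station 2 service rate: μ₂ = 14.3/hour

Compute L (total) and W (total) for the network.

By Jackson's theorem, each station behaves as independent M/M/1.
Station 1: ρ₁ = 9.5/14.7 = 0.6463, L₁ = ρ₁/(1-ρ₁) = λ/(μ₁-λ) = 9.5/5.20 = 1.8269
Station 2: ρ₂ = 9.5/14.3 = 0.6643, L₂ = ρ₂/(1-ρ₂) = λ/(μ₂-λ) = 9.5/4.80 = 1.9792
Total: L = L₁ + L₂ = 1.8269 + 1.9792 = 3.8061
W = L/λ = 3.8061/9.5 = 0.4006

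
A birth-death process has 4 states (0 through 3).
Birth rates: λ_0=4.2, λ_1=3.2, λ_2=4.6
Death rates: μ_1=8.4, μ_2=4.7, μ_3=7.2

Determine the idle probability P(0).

Ratios P(n)/P(0) = (λ₀···λₙ₋₁)/(μ₁···μₙ):
P(1)/P(0) = (4.2)/(8.4) = 0.5000
P(2)/P(0) = (4.2×3.2)/(8.4×4.7) = 0.3404
P(3)/P(0) = (4.2×3.2×4.6)/(8.4×4.7×7.2) = 0.2175

Normalization: ∑ P(n) = 1
P(0) × (1.0000 + 0.5000 + 0.3404 + 0.2175) = 1
P(0) × 2.0579 = 1
P(0) = 1/2.0579 = 0.4859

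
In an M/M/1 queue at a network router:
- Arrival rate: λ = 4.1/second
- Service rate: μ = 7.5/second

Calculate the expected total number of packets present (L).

ρ = λ/μ = 4.1/7.5 = 0.5467
For M/M/1: L = λ/(μ-λ)
L = 4.1/(7.5-4.1) = 4.1/3.40
L = 1.2059 packets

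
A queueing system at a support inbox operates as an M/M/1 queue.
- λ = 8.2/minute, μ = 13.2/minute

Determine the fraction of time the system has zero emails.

ρ = λ/μ = 8.2/13.2 = 0.6212
P(0) = 1 - ρ = 1 - 0.6212 = 0.3788
The server is idle 37.88% of the time.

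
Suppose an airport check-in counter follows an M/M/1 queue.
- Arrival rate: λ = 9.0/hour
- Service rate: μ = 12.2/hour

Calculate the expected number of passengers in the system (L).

ρ = λ/μ = 9.0/12.2 = 0.7377
For M/M/1: L = λ/(μ-λ)
L = 9.0/(12.2-9.0) = 9.0/3.20
L = 2.8125 passengers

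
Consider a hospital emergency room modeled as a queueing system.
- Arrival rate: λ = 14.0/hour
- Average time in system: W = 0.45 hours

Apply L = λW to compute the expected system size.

Little's Law: L = λW
L = 14.0 × 0.45 = 6.3000 patients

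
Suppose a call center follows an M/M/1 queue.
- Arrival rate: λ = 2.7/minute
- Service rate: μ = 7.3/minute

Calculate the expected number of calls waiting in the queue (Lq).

ρ = λ/μ = 2.7/7.3 = 0.3699
For M/M/1: Lq = λ²/(μ(μ-λ))
Lq = 7.29/(7.3 × 4.60)
Lq = 0.2171 calls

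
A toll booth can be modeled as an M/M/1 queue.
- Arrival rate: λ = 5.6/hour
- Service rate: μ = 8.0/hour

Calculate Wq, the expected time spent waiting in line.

First, compute utilization: ρ = λ/μ = 5.6/8.0 = 0.7000
For M/M/1: Wq = λ/(μ(μ-λ))
Wq = 5.6/(8.0 × (8.0-5.6))
Wq = 5.6/(8.0 × 2.40)
Wq = 0.2917 hours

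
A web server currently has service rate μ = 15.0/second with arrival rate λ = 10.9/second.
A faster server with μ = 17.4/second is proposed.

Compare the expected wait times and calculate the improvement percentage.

System 1: ρ₁ = 10.9/15.0 = 0.7267, W₁ = 1/(15.0-10.9) = 0.24390
System 2: ρ₂ = 10.9/17.4 = 0.6264, W₂ = 1/(17.4-10.9) = 0.15385
Improvement: (W₁-W₂)/W₁ = (0.24390-0.15385)/0.24390 = 36.92%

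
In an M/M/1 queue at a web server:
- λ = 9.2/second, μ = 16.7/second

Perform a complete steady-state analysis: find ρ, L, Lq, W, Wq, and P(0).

Step 1: ρ = λ/μ = 9.2/16.7 = 0.5509
Step 2: L = λ/(μ-λ) = 9.2/7.50 = 1.2267
Step 3: Lq = λ²/(μ(μ-λ)) = 84.64/(16.7×7.50) = 0.6758
Step 4: W = 1/(μ-λ) = 1/7.50 = 0.133333
Step 5: Wq = λ/(μ(μ-λ)) = 9.2/(16.7×7.50) = 0.07345
Step 6: P(0) = 1-ρ = 0.4491
Verify: L = λW = 9.2×0.133333 = 1.2267 ✔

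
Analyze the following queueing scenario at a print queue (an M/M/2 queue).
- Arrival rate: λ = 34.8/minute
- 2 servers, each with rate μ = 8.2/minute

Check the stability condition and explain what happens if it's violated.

Stability requires ρ = λ/(cμ) < 1
ρ = 34.8/(2 × 8.2) = 34.8/16.40 = 2.1220
Since 2.1220 ≥ 1, the system is UNSTABLE.
Need c > λ/μ = 34.8/8.2 = 4.24.
Minimum servers needed: c = 5.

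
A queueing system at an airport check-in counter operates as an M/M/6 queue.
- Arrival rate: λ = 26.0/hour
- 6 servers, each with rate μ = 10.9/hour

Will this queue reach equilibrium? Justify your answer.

Stability requires ρ = λ/(cμ) < 1
ρ = 26.0/(6 × 10.9) = 26.0/65.40 = 0.3976
Since 0.3976 < 1, the system is STABLE.
The servers are busy 39.76% of the time.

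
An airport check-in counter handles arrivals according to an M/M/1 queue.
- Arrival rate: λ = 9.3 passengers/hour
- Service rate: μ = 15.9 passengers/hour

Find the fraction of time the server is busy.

Server utilization: ρ = λ/μ
ρ = 9.3/15.9 = 0.5849
The server is busy 58.49% of the time.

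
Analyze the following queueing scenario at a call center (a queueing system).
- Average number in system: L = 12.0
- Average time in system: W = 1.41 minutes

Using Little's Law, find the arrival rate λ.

Little's Law: L = λW, so λ = L/W
λ = 12.0/1.41 = 8.5106 calls/minute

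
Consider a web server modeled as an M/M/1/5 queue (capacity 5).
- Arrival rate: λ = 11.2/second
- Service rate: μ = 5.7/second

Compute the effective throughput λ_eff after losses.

ρ = λ/μ = 11.2/5.7 = 1.9649
P₀ = (1-ρ)/(1-ρ^(K+1)) = (1-1.9649)/(1-1.9649^6) = -0.9649/-56.5497 = 0.01706
P_K = P₀×ρ^K = 0.017063 × 1.9649^5 = 0.017063 × 29.2888 = 0.4998
λ_eff = λ(1-P_K) = 11.2 × (1 - 0.499755) = 11.2 × 0.500245 = 5.6027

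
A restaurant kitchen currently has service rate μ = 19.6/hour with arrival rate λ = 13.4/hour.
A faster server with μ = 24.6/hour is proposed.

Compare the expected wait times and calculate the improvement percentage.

System 1: ρ₁ = 13.4/19.6 = 0.6837, W₁ = 1/(19.6-13.4) = 0.1613
System 2: ρ₂ = 13.4/24.6 = 0.5447, W₂ = 1/(24.6-13.4) = 0.08929
Improvement: (W₁-W₂)/W₁ = (0.1613-0.08929)/0.1613 = 44.64%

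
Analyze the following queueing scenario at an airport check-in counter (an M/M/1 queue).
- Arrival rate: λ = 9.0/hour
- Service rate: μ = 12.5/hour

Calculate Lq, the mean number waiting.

ρ = λ/μ = 9.0/12.5 = 0.7200
For M/M/1: Lq = λ²/(μ(μ-λ))
Lq = 81.00/(12.5 × 3.50)
Lq = 1.8514 passengers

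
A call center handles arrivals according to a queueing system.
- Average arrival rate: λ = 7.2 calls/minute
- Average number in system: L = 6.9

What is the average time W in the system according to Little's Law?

Little's Law: L = λW, so W = L/λ
W = 6.9/7.2 = 0.9583 minutes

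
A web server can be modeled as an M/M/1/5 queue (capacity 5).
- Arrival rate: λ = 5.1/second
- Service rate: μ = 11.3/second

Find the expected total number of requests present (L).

ρ = λ/μ = 5.1/11.3 = 0.45133
P₀ = (1-ρ)/(1-ρ^(K+1)) = (1-0.45133)/(1-0.45133^6) = 0.54867/0.99155 = 0.5533
P_K = P₀×ρ^K = 0.5533 × 0.45133^5 = 0.5533 × 0.01873 = 0.01036
L = ρ[1 - (K+1)ρ^K + Kρ^(K+1)] / [(1-ρ)(1-ρ^(K+1))]
L = 0.45133 × (1 - 6×0.01873 + 5×0.008452) / ((1 - 0.45133) × (1 - 0.008452)) = 0.7714 requests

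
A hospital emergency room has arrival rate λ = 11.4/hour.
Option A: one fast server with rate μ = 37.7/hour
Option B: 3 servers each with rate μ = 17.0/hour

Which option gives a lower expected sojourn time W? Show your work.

Option A: single server μ = 37.7 (M/M/1)
  ρ_A = 11.4/37.7 = 0.3024
  W_A = 1/(μ-λ) = 1/(37.7-11.4) = 1/26.30 = 0.03802

Option B: 3 servers μ = 17.0 (M/M/3)
  ρ_B = λ/(cμ) = 11.4/(3×17.0) = 0.2235
  Offered load a = λ/μ = cρ = 11.4/17.0 = 0.6706
  P₀ = [ Σₙ₌₀^2 aⁿ/n! + a^3/(3!(1-ρ)) ]⁻¹
  Σ = a^0/0! + a^1/1! + a^2/2! = 1.0000 + 0.6706 + 0.2248 = 1.8954
  a^3/(3!(1-ρ)) = 0.3016/(6 × 0.7765) = 0.06473
  P₀ = 1/(1.8954 + 0.06473) = 0.5102
  Lq = P₀·a^3·ρ / (3!(1-ρ)²) = 0.51016 × 0.30156 × 0.22353 / (6 × 0.60291) = 0.009506
  Wq_B = Lq/λ = 0.00950626/11.4 = 0.00083388
  W_B = Wq_B + 1/μ = 0.00083388 + 0.058824 = 0.05966

Since W_A = 0.03802 < W_B = 0.05966, Option A (single fast server) has the shorter time in system.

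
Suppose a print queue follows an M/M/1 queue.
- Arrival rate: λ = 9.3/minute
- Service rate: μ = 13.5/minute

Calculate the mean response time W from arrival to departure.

First, compute utilization: ρ = λ/μ = 9.3/13.5 = 0.6889
For M/M/1: W = 1/(μ-λ)
W = 1/(13.5-9.3) = 1/4.20
W = 0.2381 minutes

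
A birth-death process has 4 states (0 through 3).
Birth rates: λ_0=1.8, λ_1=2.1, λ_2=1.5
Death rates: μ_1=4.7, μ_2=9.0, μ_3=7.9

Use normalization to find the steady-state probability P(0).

Ratios P(n)/P(0) = (λ₀···λₙ₋₁)/(μ₁···μₙ):
P(1)/P(0) = (1.8)/(4.7) = 0.3830
P(2)/P(0) = (1.8×2.1)/(4.7×9.0) = 0.08936
P(3)/P(0) = (1.8×2.1×1.5)/(4.7×9.0×7.9) = 0.01697

Normalization: ∑ P(n) = 1
P(0) × (1.0000 + 0.3830 + 0.08936 + 0.01697) = 1
P(0) × 1.4893 = 1
P(0) = 1/1.4893 = 0.6715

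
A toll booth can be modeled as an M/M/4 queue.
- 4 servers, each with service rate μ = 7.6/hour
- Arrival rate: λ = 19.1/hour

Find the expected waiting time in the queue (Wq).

Traffic intensity: ρ = λ/(cμ) = 19.1/(4×7.6) = 0.6283
Since ρ = 0.6283 < 1, system is stable.
Offered load a = λ/μ = cρ = 19.1/7.6 = 2.5132
P₀ = [ Σₙ₌₀^3 aⁿ/n! + a^4/(4!(1-ρ)) ]⁻¹
Σ = a^0/0! + a^1/1! + a^2/2! + a^3/3! = 1.00000 + 2.51316 + 3.15798 + 2.64550 = 9.3166
a^4/(4!(1-ρ)) = 39.8914/(24 × 0.37171) = 4.4716
P₀ = 1/(9.3166 + 4.4716) = 0.07253
Lq = P₀·a^4·ρ / (4!(1-ρ)²) = 0.072526 × 39.8914 × 0.62829 / (24 × 0.13817) = 0.5482
Wq = Lq/λ = 0.5482/19.1 = 0.02870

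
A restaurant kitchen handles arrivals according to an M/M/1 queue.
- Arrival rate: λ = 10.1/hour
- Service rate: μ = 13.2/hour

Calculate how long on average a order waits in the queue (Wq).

First, compute utilization: ρ = λ/μ = 10.1/13.2 = 0.7652
For M/M/1: Wq = λ/(μ(μ-λ))
Wq = 10.1/(13.2 × (13.2-10.1))
Wq = 10.1/(13.2 × 3.10)
Wq = 0.2468 hours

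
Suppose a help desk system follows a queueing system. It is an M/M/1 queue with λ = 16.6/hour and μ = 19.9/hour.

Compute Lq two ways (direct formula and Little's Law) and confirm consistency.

Method 1 (direct): Lq = λ²/(μ(μ-λ)) = 275.56/(19.9 × 3.30) = 4.1961

Method 2 (Little's Law):
W = 1/(μ-λ) = 1/3.30 = 0.30303
Wq = W - 1/μ = 0.30303 - 0.050251 = 0.25278
Lq = λWq = 16.6 × 0.25278 = 4.1961 ✔ (matches Method 1)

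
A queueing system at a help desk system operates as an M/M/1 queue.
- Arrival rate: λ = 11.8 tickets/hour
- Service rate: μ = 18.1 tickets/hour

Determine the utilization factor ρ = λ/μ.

Server utilization: ρ = λ/μ
ρ = 11.8/18.1 = 0.6519
The server is busy 65.19% of the time.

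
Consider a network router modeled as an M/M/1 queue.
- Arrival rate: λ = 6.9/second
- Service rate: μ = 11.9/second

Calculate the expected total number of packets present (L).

ρ = λ/μ = 6.9/11.9 = 0.5798
For M/M/1: L = λ/(μ-λ)
L = 6.9/(11.9-6.9) = 6.9/5.00
L = 1.3800 packets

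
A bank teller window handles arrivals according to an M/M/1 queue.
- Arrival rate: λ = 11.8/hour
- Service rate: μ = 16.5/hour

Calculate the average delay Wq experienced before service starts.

First, compute utilization: ρ = λ/μ = 11.8/16.5 = 0.7152
For M/M/1: Wq = λ/(μ(μ-λ))
Wq = 11.8/(16.5 × (16.5-11.8))
Wq = 11.8/(16.5 × 4.70)
Wq = 0.1522 hours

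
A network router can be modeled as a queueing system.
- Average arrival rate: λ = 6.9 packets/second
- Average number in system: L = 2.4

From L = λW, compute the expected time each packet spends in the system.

Little's Law: L = λW, so W = L/λ
W = 2.4/6.9 = 0.3478 seconds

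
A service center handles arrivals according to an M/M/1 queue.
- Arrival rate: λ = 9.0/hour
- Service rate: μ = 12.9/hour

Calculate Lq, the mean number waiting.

ρ = λ/μ = 9.0/12.9 = 0.6977
For M/M/1: Lq = λ²/(μ(μ-λ))
Lq = 81.00/(12.9 × 3.90)
Lq = 1.6100 customers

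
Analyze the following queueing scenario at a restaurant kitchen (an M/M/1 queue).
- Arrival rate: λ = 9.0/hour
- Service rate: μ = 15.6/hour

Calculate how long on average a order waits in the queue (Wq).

First, compute utilization: ρ = λ/μ = 9.0/15.6 = 0.5769
For M/M/1: Wq = λ/(μ(μ-λ))
Wq = 9.0/(15.6 × (15.6-9.0))
Wq = 9.0/(15.6 × 6.60)
Wq = 0.08741 hours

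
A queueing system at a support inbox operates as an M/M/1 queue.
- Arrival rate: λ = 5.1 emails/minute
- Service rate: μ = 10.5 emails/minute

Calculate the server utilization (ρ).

Server utilization: ρ = λ/μ
ρ = 5.1/10.5 = 0.4857
The server is busy 48.57% of the time.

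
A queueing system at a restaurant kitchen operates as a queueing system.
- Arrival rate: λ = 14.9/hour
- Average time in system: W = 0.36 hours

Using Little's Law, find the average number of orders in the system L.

Little's Law: L = λW
L = 14.9 × 0.36 = 5.3640 orders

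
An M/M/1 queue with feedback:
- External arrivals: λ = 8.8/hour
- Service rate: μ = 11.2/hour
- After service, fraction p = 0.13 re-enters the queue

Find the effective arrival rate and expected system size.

Effective arrival rate: λ_eff = λ/(1-p) = 8.8/(1-0.13) = 8.8/0.87 = 10.1149
ρ = λ_eff/μ = 10.1149/11.2 = 0.90312
L = ρ/(1-ρ) = 0.90312/(1-0.90312) = 9.3220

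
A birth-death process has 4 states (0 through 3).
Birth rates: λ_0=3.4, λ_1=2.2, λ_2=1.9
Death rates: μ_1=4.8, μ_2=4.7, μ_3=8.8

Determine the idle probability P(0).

Ratios P(n)/P(0) = (λ₀···λₙ₋₁)/(μ₁···μₙ):
P(1)/P(0) = (3.4)/(4.8) = 0.7083
P(2)/P(0) = (3.4×2.2)/(4.8×4.7) = 0.3316
P(3)/P(0) = (3.4×2.2×1.9)/(4.8×4.7×8.8) = 0.07159

Normalization: ∑ P(n) = 1
P(0) × (1.0000 + 0.7083 + 0.3316 + 0.07159) = 1
P(0) × 2.1115 = 1
P(0) = 1/2.1115 = 0.4736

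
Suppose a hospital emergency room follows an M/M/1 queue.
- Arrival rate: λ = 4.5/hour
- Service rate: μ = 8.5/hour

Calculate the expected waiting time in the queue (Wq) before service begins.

First, compute utilization: ρ = λ/μ = 4.5/8.5 = 0.5294
For M/M/1: Wq = λ/(μ(μ-λ))
Wq = 4.5/(8.5 × (8.5-4.5))
Wq = 4.5/(8.5 × 4.00)
Wq = 0.1324 hours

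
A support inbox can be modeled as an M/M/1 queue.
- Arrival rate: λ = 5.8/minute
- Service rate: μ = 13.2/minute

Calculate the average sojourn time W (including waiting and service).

First, compute utilization: ρ = λ/μ = 5.8/13.2 = 0.4394
For M/M/1: W = 1/(μ-λ)
W = 1/(13.2-5.8) = 1/7.40
W = 0.1351 minutes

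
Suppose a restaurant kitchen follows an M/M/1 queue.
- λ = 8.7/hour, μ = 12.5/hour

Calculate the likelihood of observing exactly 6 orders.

ρ = λ/μ = 8.7/12.5 = 0.6960
P(n) = (1-ρ)ρⁿ
P(6) = (1-0.6960) × 0.6960^6
P(6) = 0.3040 × 0.1137
P(6) = 0.03456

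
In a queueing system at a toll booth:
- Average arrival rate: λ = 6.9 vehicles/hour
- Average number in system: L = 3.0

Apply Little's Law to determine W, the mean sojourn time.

Little's Law: L = λW, so W = L/λ
W = 3.0/6.9 = 0.4348 hours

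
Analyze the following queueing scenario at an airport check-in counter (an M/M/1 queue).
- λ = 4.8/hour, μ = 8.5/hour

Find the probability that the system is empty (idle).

ρ = λ/μ = 4.8/8.5 = 0.5647
P(0) = 1 - ρ = 1 - 0.5647 = 0.4353
The server is idle 43.53% of the time.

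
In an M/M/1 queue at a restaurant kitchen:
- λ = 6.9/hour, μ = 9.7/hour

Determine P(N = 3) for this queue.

ρ = λ/μ = 6.9/9.7 = 0.7113
P(n) = (1-ρ)ρⁿ
P(3) = (1-0.7113) × 0.7113^3
P(3) = 0.2887 × 0.3599
P(3) = 0.1039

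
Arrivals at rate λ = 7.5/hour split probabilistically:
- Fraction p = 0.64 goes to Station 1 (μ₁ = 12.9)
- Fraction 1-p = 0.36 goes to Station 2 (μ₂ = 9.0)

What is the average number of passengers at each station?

Effective rates: λ₁ = 7.5×0.64 = 4.8, λ₂ = 7.5×0.36 = 2.7
Station 1: ρ₁ = 4.8/12.9 = 0.3721, L₁ = ρ₁/(1-ρ₁) = 0.3721/(1-0.3721) = 0.5926
Station 2: ρ₂ = 2.7/9.0 = 0.3000, L₂ = ρ₂/(1-ρ₂) = 0.3000/(1-0.3000) = 0.4286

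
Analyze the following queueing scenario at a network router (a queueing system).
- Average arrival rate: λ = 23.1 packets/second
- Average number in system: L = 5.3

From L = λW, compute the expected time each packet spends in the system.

Little's Law: L = λW, so W = L/λ
W = 5.3/23.1 = 0.2294 seconds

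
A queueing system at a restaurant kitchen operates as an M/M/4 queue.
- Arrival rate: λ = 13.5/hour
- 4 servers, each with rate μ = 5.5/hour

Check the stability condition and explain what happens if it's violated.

Stability requires ρ = λ/(cμ) < 1
ρ = 13.5/(4 × 5.5) = 13.5/22.00 = 0.6136
Since 0.6136 < 1, the system is STABLE.
The servers are busy 61.36% of the time.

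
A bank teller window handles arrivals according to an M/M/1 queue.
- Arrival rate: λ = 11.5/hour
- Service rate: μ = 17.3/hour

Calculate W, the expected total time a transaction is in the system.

First, compute utilization: ρ = λ/μ = 11.5/17.3 = 0.6647
For M/M/1: W = 1/(μ-λ)
W = 1/(17.3-11.5) = 1/5.80
W = 0.1724 hours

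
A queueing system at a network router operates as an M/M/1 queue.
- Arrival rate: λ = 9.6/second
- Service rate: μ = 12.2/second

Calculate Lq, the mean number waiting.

ρ = λ/μ = 9.6/12.2 = 0.7869
For M/M/1: Lq = λ²/(μ(μ-λ))
Lq = 92.16/(12.2 × 2.60)
Lq = 2.9054 packets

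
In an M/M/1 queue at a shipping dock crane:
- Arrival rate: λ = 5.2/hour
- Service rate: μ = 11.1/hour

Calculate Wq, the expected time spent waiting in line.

First, compute utilization: ρ = λ/μ = 5.2/11.1 = 0.4685
For M/M/1: Wq = λ/(μ(μ-λ))
Wq = 5.2/(11.1 × (11.1-5.2))
Wq = 5.2/(11.1 × 5.90)
Wq = 0.07940 hours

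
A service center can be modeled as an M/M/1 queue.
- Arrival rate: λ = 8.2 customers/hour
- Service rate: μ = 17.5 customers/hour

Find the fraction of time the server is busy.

Server utilization: ρ = λ/μ
ρ = 8.2/17.5 = 0.4686
The server is busy 46.86% of the time.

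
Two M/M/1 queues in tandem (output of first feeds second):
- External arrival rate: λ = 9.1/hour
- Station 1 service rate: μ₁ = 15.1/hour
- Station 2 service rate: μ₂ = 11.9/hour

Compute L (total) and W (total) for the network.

By Jackson's theorem, each station behaves as independent M/M/1.
Station 1: ρ₁ = 9.1/15.1 = 0.6026, L₁ = ρ₁/(1-ρ₁) = λ/(μ₁-λ) = 9.1/6.00 = 1.5167
Station 2: ρ₂ = 9.1/11.9 = 0.7647, L₂ = ρ₂/(1-ρ₂) = λ/(μ₂-λ) = 9.1/2.80 = 3.2500
Total: L = L₁ + L₂ = 1.5167 + 3.2500 = 4.7667
W = L/λ = 4.7667/9.1 = 0.5238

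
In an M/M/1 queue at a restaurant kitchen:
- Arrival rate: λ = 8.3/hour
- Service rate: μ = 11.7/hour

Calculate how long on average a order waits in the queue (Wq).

First, compute utilization: ρ = λ/μ = 8.3/11.7 = 0.7094
For M/M/1: Wq = λ/(μ(μ-λ))
Wq = 8.3/(11.7 × (11.7-8.3))
Wq = 8.3/(11.7 × 3.40)
Wq = 0.2086 hours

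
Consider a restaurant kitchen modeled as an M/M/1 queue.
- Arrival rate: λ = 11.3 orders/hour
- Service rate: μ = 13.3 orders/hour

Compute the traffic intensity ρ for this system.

Server utilization: ρ = λ/μ
ρ = 11.3/13.3 = 0.8496
The server is busy 84.96% of the time.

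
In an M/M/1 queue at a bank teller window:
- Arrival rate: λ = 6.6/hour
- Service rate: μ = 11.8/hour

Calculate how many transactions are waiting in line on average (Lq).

ρ = λ/μ = 6.6/11.8 = 0.5593
For M/M/1: Lq = λ²/(μ(μ-λ))
Lq = 43.56/(11.8 × 5.20)
Lq = 0.7099 transactions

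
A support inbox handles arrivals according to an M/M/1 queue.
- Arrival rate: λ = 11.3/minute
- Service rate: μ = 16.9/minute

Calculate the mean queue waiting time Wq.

First, compute utilization: ρ = λ/μ = 11.3/16.9 = 0.6686
For M/M/1: Wq = λ/(μ(μ-λ))
Wq = 11.3/(16.9 × (16.9-11.3))
Wq = 11.3/(16.9 × 5.60)
Wq = 0.1194 minutes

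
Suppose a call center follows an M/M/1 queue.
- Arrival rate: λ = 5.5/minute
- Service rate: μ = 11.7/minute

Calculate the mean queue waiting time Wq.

First, compute utilization: ρ = λ/μ = 5.5/11.7 = 0.4701
For M/M/1: Wq = λ/(μ(μ-λ))
Wq = 5.5/(11.7 × (11.7-5.5))
Wq = 5.5/(11.7 × 6.20)
Wq = 0.07582 minutes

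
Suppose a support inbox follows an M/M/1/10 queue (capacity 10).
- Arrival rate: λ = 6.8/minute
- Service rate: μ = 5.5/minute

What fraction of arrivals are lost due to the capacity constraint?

ρ = λ/μ = 6.8/5.5 = 1.23636
P₀ = (1-ρ)/(1-ρ^(K+1)) = (1-1.23636)/(1-1.23636^11) = -0.2364/-9.3180 = 0.02537
P_K = P₀×ρ^K = 0.02537 × 1.23636^10 = 0.02537 × 8.3454 = 0.2117
Blocking probability = 21.17%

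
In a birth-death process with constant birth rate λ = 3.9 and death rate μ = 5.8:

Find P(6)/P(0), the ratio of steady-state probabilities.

For constant rates: P(n)/P(0) = (λ/μ)^n
P(6)/P(0) = (3.9/5.8)^6 = 0.67241^6 = 0.09243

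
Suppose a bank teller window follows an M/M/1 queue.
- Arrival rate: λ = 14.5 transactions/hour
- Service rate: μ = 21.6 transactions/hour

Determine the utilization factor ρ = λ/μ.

Server utilization: ρ = λ/μ
ρ = 14.5/21.6 = 0.6713
The server is busy 67.13% of the time.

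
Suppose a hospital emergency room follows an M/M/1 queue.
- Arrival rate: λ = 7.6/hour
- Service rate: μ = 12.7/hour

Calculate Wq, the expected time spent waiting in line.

First, compute utilization: ρ = λ/μ = 7.6/12.7 = 0.5984
For M/M/1: Wq = λ/(μ(μ-λ))
Wq = 7.6/(12.7 × (12.7-7.6))
Wq = 7.6/(12.7 × 5.10)
Wq = 0.1173 hours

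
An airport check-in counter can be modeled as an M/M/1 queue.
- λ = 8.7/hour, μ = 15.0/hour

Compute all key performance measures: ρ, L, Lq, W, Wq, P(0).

Step 1: ρ = λ/μ = 8.7/15.0 = 0.5800
Step 2: L = λ/(μ-λ) = 8.7/6.30 = 1.3810
Step 3: Lq = λ²/(μ(μ-λ)) = 75.69/(15.0×6.30) = 0.8010
Step 4: W = 1/(μ-λ) = 1/6.30 = 0.15873
Step 5: Wq = λ/(μ(μ-λ)) = 8.7/(15.0×6.30) = 0.09206
Step 6: P(0) = 1-ρ = 0.4200
Verify: L = λW = 8.7×0.15873 = 1.3810 ✔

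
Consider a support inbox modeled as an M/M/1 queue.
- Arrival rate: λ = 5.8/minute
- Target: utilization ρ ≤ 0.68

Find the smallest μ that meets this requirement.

ρ = λ/μ, so μ = λ/ρ
μ ≥ 5.8/0.68 = 8.5294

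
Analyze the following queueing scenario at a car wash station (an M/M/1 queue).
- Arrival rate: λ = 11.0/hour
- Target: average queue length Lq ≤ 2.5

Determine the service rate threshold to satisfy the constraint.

For M/M/1: Lq = λ²/(μ(μ-λ))
Need Lq ≤ 2.5, i.e. μ(μ-λ) ≥ λ²/2.5
μ² - 11.0μ - 121.00/2.5 ≥ 0  →  μ² - 11.0μ - 48.4000 ≥ 0
Quadratic formula (positive root): μ = [λ + √(λ² + 4×48.4000)]/2
Discriminant: 121.00 + 4×48.4000 = 314.6000, √314.6000 = 17.7370
μ ≥ (11.0 + 17.7370)/2 = 14.3685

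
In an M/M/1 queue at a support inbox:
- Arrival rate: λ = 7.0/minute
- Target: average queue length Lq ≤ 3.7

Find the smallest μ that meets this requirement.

For M/M/1: Lq = λ²/(μ(μ-λ))
Need Lq ≤ 3.7, i.e. μ(μ-λ) ≥ λ²/3.7
μ² - 7.0μ - 49.00/3.7 ≥ 0  →  μ² - 7.0μ - 13.24324 ≥ 0
Quadratic formula (positive root): μ = [λ + √(λ² + 4×13.24324)]/2
Discriminant: 49.00 + 4×13.24324 = 101.9730, √101.9730 = 10.0982
μ ≥ (7.0 + 10.0982)/2 = 8.5491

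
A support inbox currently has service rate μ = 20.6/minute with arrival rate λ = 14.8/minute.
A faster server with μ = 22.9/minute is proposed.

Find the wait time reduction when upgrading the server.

System 1: ρ₁ = 14.8/20.6 = 0.7184, W₁ = 1/(20.6-14.8) = 0.172414
System 2: ρ₂ = 14.8/22.9 = 0.6463, W₂ = 1/(22.9-14.8) = 0.123457
Improvement: (W₁-W₂)/W₁ = (0.172414-0.123457)/0.172414 = 28.40%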